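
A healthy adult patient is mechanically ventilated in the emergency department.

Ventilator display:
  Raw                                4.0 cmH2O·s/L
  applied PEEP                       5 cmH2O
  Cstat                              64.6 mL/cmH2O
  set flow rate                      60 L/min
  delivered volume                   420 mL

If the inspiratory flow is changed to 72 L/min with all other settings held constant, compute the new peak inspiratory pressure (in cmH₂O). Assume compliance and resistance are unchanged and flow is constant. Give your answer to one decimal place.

16.3

Flow: 60 L/min ÷ 60 = 1 L/s.
New flow: 72 L/min ÷ 60 = 1.2 L/s.
PIP = Vt/C + R·V̇ + PEEP (constant-flow equation of motion).
Only the resistive term changes: ΔPIP = R × ΔV̇ = 4.0 × (1.2 − 1) = 4.0 × 0.2 = 0.8 cmH2O.
Original PIP = 420/64.6 + 4.0×1 + 5 = 15.502 cmH2O; new PIP = 15.502 + (0.8) = 16.302 cmH2O.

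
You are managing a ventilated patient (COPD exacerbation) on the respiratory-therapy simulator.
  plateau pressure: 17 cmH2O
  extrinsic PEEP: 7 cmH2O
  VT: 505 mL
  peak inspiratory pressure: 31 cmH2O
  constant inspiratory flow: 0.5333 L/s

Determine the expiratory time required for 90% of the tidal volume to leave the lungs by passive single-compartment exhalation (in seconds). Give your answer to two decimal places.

R = (PIP − Pplat)/V̇ = (31 − 17) / 0.5333 = 14.0/0.5333 = 26.252 cmH2O·s/L.
C = Vt/(Pplat − PEEP) = 505.0 / (17 − 7) = 505.0/10.0 = 50.5 mL/cmH2O.
τ = R × C = 26.252 × 0.0505 L/cmH2O = 1.326 s.
t = −τ·ln(1 − 0.90) = −1.326·ln(0.1) = 3.053 s.

3.05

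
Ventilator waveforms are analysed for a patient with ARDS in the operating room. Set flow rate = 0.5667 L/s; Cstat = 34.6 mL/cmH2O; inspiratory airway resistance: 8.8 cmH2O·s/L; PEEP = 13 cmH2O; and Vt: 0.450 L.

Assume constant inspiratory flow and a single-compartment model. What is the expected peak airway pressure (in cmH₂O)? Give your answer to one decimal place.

31.0

Equation of motion (constant flow): PIP = Vt/C + R·V̇ + PEEP.
PIP = 450/34.6 + 8.8×0.5667 + 13 = 13.006 + 4.987 + 13 = 30.993 cmH2O.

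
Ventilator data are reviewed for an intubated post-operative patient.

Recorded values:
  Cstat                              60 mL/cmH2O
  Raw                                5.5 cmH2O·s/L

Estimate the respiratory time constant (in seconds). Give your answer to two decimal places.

0.33

τ = R × C = 5.5 × 60 mL/cmH2O = 5.5 × 0.060 L/cmH2O = 0.33 s.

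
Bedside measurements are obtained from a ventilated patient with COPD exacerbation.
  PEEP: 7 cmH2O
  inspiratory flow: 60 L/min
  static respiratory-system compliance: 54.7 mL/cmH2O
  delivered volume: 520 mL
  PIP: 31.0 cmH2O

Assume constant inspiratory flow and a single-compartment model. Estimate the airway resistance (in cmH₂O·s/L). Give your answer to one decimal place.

Flow: 60 L/min ÷ 60 = 1 L/s.
Equation of motion (constant flow): PIP = Vt/C + R·V̇ + PEEP.
R·V̇ = PIP − Vt/C − PEEP = 31.0 − 520/54.7 − 7 = 31.0 − 9.506 − 7 = 14.494 cmH2O.
R = 14.494 / 1 = 14.494 cmH2O·s/L.

14.5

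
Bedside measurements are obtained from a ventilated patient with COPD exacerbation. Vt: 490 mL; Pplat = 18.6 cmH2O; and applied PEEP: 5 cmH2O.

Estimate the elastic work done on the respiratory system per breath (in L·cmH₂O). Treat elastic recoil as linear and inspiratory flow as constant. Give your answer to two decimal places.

3.33

Elastic work ≈ ½ × (Pplat − PEEP) × Vt = 0.5 × (18.6 − 5) × 0.490 L = 0.5 × 13.6 × 0.490 = 3.332 L·cmH2O.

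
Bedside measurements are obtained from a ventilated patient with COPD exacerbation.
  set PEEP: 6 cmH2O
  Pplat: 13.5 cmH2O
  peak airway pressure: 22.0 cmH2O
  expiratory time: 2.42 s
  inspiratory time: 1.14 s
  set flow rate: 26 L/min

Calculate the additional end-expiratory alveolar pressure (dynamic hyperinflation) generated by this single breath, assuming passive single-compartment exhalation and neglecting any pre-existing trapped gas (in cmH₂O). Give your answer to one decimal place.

Flow: 26 L/min ÷ 60 = 0.4333 L/s.
Vt = flow × Ti = 0.4333 L/s × 1.14 s × 1000 mL/L = 493.96 mL.
R = (PIP − Pplat)/V̇ = (22.0 − 13.5) / 0.4333 = 8.5/0.4333 = 19.617 cmH2O·s/L.
C = Vt/(Pplat − PEEP) = 493.96 / (13.5 − 6) = 493.96/7.5 = 65.861 mL/cmH2O.
τ = R × C = 19.617 × 0.06586 L/cmH2O = 1.292 s.
Fraction remaining = e^(−Te/τ) = e^(−2.42/1.292) = 0.1537; trapped volume = 493.96 × 0.1537 = 75.922 mL.
Additional alveolar pressure from trapping ≈ V_trapped / C = 75.922 / 65.861 = 1.153 cmH2O.

1.2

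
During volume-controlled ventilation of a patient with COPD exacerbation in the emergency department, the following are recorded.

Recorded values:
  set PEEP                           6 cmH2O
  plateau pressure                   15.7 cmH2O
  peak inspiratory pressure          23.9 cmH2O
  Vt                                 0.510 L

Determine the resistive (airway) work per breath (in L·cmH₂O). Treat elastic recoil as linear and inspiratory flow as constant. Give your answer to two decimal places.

4.18

With constant inspiratory flow the resistive pressure is constant at PIP − Pplat = 23.9 − 15.7 = 8.2 cmH2O, so resistive work = 8.2 × 0.510 = 4.182 L·cmH2O.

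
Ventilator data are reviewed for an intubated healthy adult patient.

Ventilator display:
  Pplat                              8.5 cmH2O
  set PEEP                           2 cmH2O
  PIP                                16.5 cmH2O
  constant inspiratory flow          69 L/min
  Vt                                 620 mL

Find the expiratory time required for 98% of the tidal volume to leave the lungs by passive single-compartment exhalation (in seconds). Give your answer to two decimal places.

Flow: 69 L/min ÷ 60 = 1.15 L/s.
R = (PIP − Pplat)/V̇ = (16.5 − 8.5) / 1.15 = 8.0/1.15 = 6.957 cmH2O·s/L.
C = Vt/(Pplat − PEEP) = 620.0 / (8.5 − 2) = 620.0/6.5 = 95.385 mL/cmH2O.
τ = R × C = 6.957 × 0.09539 L/cmH2O = 0.6636 s.
t = −τ·ln(1 − 0.98) = −0.6636·ln(0.02) = 2.596 s.

2.60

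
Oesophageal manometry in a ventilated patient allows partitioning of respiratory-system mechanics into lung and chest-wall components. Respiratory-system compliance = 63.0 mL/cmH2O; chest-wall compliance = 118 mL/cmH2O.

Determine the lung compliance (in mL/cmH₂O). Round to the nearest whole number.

135

1/CL = 1/Crs − 1/Ccw.
1/CL = 1/63.0 − 1/118 = 0.007398.
CL = 135.17 mL/cmH2O.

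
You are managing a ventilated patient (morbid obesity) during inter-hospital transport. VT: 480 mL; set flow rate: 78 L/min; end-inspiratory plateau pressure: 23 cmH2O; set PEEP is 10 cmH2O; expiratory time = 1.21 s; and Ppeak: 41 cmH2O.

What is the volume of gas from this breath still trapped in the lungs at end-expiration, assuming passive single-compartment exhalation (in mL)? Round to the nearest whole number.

Flow: 78 L/min ÷ 60 = 1.3 L/s.
R = (PIP − Pplat)/V̇ = (41 − 23) / 1.3 = 18.0/1.3 = 13.846 cmH2O·s/L.
C = Vt/(Pplat − PEEP) = 480.0 / (23 − 10) = 480.0/13.0 = 36.923 mL/cmH2O.
τ = R × C = 13.846 × 0.03692 L/cmH2O = 0.5112 s.
Fraction remaining = e^(−Te/τ) = e^(−1.21/0.5112) = 0.09376.
Trapped volume = 480.0 × 0.09376 = 45.005 mL.

45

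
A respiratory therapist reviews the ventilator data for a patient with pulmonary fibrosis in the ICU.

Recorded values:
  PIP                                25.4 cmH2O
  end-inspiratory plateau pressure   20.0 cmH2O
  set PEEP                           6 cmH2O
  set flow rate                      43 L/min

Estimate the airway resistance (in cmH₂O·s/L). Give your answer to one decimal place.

7.5

Flow: 43 L/min ÷ 60 = 0.7167 L/s.
Raw = (PIP − Pplat) / flow = (25.4 − 20.0) / 0.7167 = 5.4 / 0.7167 = 7.535 cmH2O·s/L.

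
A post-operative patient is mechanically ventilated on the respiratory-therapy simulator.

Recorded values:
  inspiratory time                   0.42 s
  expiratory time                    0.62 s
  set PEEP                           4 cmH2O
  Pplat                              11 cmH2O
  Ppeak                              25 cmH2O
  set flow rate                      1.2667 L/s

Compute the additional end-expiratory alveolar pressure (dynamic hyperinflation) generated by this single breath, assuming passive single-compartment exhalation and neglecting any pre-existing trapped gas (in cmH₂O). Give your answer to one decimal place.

Vt = flow × Ti = 1.2667 L/s × 0.42 s × 1000 mL/L = 532.01 mL.
R = (PIP − Pplat)/V̇ = (25 − 11) / 1.2667 = 14.0/1.2667 = 11.052 cmH2O·s/L.
C = Vt/(Pplat − PEEP) = 532.01 / (11 − 4) = 532.01/7.0 = 76.001 mL/cmH2O.
τ = R × C = 11.052 × 0.076 L/cmH2O = 0.84 s.
Fraction remaining = e^(−Te/τ) = e^(−0.62/0.84) = 0.478; trapped volume = 532.01 × 0.478 = 254.3 mL.
Additional alveolar pressure from trapping ≈ V_trapped / C = 254.3 / 76.001 = 3.346 cmH2O.

3.3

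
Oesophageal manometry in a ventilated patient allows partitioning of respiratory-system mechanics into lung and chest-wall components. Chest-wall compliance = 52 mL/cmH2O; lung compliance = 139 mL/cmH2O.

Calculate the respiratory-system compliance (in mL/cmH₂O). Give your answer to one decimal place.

37.8

Lung and chest wall are elastances in series: 1/Crs = 1/CL + 1/Ccw.
1/Crs = 1/139 + 1/52 = 0.02643.
Crs = 37.836 mL/cmH2O.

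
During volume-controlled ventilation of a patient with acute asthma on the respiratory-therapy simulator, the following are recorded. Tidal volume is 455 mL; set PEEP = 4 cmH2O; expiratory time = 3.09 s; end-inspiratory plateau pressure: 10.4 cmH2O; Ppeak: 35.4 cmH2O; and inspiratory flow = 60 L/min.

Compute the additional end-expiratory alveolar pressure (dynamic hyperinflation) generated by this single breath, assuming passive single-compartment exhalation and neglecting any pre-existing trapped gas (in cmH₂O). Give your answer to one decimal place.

Flow: 60 L/min ÷ 60 = 1 L/s.
R = (PIP − Pplat)/V̇ = (35.4 − 10.4) / 1 = 25.0/1 = 25.0 cmH2O·s/L.
C = Vt/(Pplat − PEEP) = 455.0 / (10.4 − 4) = 455.0/6.4 = 71.094 mL/cmH2O.
τ = R × C = 25.0 × 0.07109 L/cmH2O = 1.777 s.
Fraction remaining = e^(−Te/τ) = e^(−3.09/1.777) = 0.1757; trapped volume = 455.0 × 0.1757 = 79.944 mL.
Additional alveolar pressure from trapping ≈ V_trapped / C = 79.944 / 71.094 = 1.124 cmH2O.

1.1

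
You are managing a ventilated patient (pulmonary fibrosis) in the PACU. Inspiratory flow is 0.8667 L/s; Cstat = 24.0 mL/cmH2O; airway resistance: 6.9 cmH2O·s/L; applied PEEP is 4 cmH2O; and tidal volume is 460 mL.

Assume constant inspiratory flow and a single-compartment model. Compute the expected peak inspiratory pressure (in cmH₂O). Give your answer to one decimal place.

29.1

Equation of motion (constant flow): PIP = Vt/C + R·V̇ + PEEP.
PIP = 460/24.0 + 6.9×0.8667 + 4 = 19.167 + 5.98 + 4 = 29.147 cmH2O.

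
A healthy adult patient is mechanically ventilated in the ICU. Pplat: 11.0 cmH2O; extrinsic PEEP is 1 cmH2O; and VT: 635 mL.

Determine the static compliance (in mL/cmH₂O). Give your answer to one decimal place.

63.5

Cstat = Vt / (Pplat − PEEP) = 635 / (11.0 − 1) = 635 / 10.0 = 63.5 mL/cmH2O.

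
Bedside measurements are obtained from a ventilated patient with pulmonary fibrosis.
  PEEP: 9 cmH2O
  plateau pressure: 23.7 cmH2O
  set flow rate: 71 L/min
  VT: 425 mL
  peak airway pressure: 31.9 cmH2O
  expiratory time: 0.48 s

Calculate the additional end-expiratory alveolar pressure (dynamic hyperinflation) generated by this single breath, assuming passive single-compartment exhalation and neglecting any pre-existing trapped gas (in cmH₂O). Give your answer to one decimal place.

1.3

Flow: 71 L/min ÷ 60 = 1.1833 L/s.
R = (PIP − Pplat)/V̇ = (31.9 − 23.7) / 1.1833 = 8.2/1.1833 = 6.93 cmH2O·s/L.
C = Vt/(Pplat − PEEP) = 425.0 / (23.7 − 9) = 425.0/14.7 = 28.912 mL/cmH2O.
τ = R × C = 6.93 × 0.02891 L/cmH2O = 0.2003 s.
Fraction remaining = e^(−Te/τ) = e^(−0.48/0.2003) = 0.09104; trapped volume = 425.0 × 0.09104 = 38.692 mL.
Additional alveolar pressure from trapping ≈ V_trapped / C = 38.692 / 28.912 = 1.338 cmH2O.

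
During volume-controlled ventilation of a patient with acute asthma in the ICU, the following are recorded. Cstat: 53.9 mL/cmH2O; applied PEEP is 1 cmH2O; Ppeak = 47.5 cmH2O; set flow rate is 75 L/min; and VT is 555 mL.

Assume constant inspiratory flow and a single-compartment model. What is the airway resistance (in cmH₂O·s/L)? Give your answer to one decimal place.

29.0

Flow: 75 L/min ÷ 60 = 1.25 L/s.
Equation of motion (constant flow): PIP = Vt/C + R·V̇ + PEEP.
R·V̇ = PIP − Vt/C − PEEP = 47.5 − 555/53.9 − 1 = 47.5 − 10.297 − 1 = 36.203 cmH2O.
R = 36.203 / 1.25 = 28.962 cmH2O·s/L.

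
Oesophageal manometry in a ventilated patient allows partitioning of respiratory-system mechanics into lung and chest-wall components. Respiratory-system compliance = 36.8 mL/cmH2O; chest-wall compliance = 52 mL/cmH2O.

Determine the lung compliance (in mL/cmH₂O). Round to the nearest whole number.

126

1/CL = 1/Crs − 1/Ccw.
1/CL = 1/36.8 − 1/52 = 0.007943.
CL = 125.9 mL/cmH2O.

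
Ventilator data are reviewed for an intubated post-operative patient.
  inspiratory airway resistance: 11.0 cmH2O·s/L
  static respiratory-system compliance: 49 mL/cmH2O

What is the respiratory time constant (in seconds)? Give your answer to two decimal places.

τ = R × C = 11.0 × 49 mL/cmH2O = 11.0 × 0.049 L/cmH2O = 0.539 s.

0.54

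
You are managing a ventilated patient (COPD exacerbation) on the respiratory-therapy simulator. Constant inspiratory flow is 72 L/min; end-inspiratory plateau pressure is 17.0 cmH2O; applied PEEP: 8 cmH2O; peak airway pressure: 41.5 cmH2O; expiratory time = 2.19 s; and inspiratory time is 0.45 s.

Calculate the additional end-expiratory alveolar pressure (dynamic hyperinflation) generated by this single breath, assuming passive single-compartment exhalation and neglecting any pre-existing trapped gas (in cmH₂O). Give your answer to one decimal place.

Flow: 72 L/min ÷ 60 = 1.2 L/s.
Vt = flow × Ti = 1.2 L/s × 0.45 s × 1000 mL/L = 540.0 mL.
R = (PIP − Pplat)/V̇ = (41.5 − 17.0) / 1.2 = 24.5/1.2 = 20.417 cmH2O·s/L.
C = Vt/(Pplat − PEEP) = 540.0 / (17.0 − 8) = 540.0/9.0 = 60.0 mL/cmH2O.
τ = R × C = 20.417 × 0.06 L/cmH2O = 1.225 s.
Fraction remaining = e^(−Te/τ) = e^(−2.19/1.225) = 0.1673; trapped volume = 540.0 × 0.1673 = 90.342 mL.
Additional alveolar pressure from trapping ≈ V_trapped / C = 90.342 / 60.0 = 1.506 cmH2O.

1.5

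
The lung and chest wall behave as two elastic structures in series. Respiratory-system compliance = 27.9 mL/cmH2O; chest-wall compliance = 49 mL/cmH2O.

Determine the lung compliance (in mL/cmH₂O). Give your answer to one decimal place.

1/CL = 1/Crs − 1/Ccw.
1/CL = 1/27.9 − 1/49 = 0.01543.
CL = 64.809 mL/cmH2O.

64.8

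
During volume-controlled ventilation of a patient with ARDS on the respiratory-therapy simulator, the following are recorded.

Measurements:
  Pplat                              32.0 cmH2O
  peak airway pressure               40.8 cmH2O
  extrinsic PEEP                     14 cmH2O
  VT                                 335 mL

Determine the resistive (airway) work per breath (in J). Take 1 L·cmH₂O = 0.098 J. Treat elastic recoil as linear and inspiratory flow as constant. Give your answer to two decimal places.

0.29

With constant inspiratory flow the resistive pressure is constant at PIP − Pplat = 40.8 − 32.0 = 8.8 cmH2O, so resistive work = 8.8 × 0.335 = 2.948 L·cmH2O.
× 0.098 J/(L·cmH2O) → 0.2889 J.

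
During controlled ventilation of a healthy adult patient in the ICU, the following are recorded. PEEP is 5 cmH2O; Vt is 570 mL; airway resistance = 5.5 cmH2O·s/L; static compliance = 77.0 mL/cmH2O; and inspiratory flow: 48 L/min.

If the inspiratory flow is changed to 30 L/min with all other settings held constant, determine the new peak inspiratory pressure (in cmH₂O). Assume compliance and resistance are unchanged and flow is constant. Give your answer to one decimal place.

Flow: 48 L/min ÷ 60 = 0.8 L/s.
New flow: 30 L/min ÷ 60 = 0.5 L/s.
PIP = Vt/C + R·V̇ + PEEP (constant-flow equation of motion).
Only the resistive term changes: ΔPIP = R × ΔV̇ = 5.5 × (0.5 − 0.8) = 5.5 × -0.3 = -1.65 cmH2O.
Original PIP = 570/77.0 + 5.5×0.8 + 5 = 16.803 cmH2O; new PIP = 16.803 + (-1.65) = 15.153 cmH2O.

15.2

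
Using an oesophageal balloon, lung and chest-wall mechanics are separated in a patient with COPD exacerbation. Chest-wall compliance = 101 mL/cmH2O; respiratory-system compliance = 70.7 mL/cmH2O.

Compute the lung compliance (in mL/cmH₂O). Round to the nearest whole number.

1/CL = 1/Crs − 1/Ccw.
1/CL = 1/70.7 − 1/101 = 0.004243.
CL = 235.68 mL/cmH2O.

236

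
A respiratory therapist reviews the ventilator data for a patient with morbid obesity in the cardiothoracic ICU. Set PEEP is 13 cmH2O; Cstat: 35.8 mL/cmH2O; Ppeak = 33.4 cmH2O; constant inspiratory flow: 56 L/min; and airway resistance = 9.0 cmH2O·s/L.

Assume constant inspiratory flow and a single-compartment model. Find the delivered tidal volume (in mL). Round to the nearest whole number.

430

Flow: 56 L/min ÷ 60 = 0.9333 L/s.
Equation of motion (constant flow): PIP = Vt/C + R·V̇ + PEEP.
Vt/C = PIP − R·V̇ − PEEP = 33.4 − 8.4 − 13 = 12.0 cmH2O.
Vt = C × 12.0 = 35.8 × 12.0 = 429.6 mL.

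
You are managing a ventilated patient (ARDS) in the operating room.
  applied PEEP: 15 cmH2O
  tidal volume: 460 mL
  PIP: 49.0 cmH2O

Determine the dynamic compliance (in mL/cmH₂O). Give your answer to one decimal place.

Dynamic compliance = Vt / (PIP − PEEP) = 460 / (49.0 − 15) = 460 / 34.0 = 13.529 mL/cmH2O.

13.5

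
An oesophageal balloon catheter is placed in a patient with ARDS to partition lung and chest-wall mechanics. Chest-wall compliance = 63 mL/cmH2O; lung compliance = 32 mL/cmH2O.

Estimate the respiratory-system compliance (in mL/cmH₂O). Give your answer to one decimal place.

21.2

Lung and chest wall are elastances in series: 1/Crs = 1/CL + 1/Ccw.
1/Crs = 1/32 + 1/63 = 0.04712.
Crs = 21.222 mL/cmH2O.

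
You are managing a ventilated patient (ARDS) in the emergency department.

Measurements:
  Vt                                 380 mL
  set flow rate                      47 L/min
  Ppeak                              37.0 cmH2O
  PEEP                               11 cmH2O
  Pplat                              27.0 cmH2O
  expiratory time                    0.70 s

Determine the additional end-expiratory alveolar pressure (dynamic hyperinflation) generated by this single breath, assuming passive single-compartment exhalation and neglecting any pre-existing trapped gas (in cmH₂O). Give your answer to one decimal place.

Flow: 47 L/min ÷ 60 = 0.7833 L/s.
R = (PIP − Pplat)/V̇ = (37.0 − 27.0) / 0.7833 = 10.0/0.7833 = 12.767 cmH2O·s/L.
C = Vt/(Pplat − PEEP) = 380.0 / (27.0 − 11) = 380.0/16.0 = 23.75 mL/cmH2O.
τ = R × C = 12.767 × 0.02375 L/cmH2O = 0.3032 s.
Fraction remaining = e^(−Te/τ) = e^(−0.70/0.3032) = 0.09939; trapped volume = 380.0 × 0.09939 = 37.768 mL.
Additional alveolar pressure from trapping ≈ V_trapped / C = 37.768 / 23.75 = 1.59 cmH2O.

1.6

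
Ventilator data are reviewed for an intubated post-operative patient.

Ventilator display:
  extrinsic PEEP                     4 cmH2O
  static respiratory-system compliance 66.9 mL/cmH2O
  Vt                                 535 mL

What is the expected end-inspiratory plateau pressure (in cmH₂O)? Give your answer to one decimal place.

12.0

Pplat = PEEP + Vt / Cstat = 4 + 535 / 66.9 = 4 + 7.997 = 11.997 cmH2O.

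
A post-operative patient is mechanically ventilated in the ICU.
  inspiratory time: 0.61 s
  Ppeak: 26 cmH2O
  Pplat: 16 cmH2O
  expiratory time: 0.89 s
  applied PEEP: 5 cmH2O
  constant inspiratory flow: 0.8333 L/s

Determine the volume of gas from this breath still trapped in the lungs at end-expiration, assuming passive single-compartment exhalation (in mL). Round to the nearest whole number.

102

Vt = flow × Ti = 0.8333 L/s × 0.61 s × 1000 mL/L = 508.31 mL.
R = (PIP − Pplat)/V̇ = (26 − 16) / 0.8333 = 10.0/0.8333 = 12.0 cmH2O·s/L.
C = Vt/(Pplat − PEEP) = 508.31 / (16 − 5) = 508.31/11.0 = 46.21 mL/cmH2O.
τ = R × C = 12.0 × 0.04621 L/cmH2O = 0.5545 s.
Fraction remaining = e^(−Te/τ) = e^(−0.89/0.5545) = 0.2009.
Trapped volume = 508.31 × 0.2009 = 102.12 mL.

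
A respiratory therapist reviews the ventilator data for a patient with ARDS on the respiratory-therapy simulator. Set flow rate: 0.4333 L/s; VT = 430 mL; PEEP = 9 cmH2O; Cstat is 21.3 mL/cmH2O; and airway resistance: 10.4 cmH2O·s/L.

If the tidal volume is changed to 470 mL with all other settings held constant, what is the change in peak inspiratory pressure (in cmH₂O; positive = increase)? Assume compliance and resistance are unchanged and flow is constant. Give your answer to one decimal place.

PIP = Vt/C + R·V̇ + PEEP (constant-flow equation of motion).
Only the elastic term changes: ΔPIP = ΔVt / C = (470 − 430) / 21.3 = 1.878 cmH2O.

1.9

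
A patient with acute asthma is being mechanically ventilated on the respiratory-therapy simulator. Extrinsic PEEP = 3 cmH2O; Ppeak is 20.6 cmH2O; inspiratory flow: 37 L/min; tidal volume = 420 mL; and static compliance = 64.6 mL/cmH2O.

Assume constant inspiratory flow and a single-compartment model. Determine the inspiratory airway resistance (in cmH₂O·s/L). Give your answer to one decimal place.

Flow: 37 L/min ÷ 60 = 0.6167 L/s.
Equation of motion (constant flow): PIP = Vt/C + R·V̇ + PEEP.
R·V̇ = PIP − Vt/C − PEEP = 20.6 − 420/64.6 − 3 = 20.6 − 6.502 − 3 = 11.098 cmH2O.
R = 11.098 / 0.6167 = 17.996 cmH2O·s/L.

18.0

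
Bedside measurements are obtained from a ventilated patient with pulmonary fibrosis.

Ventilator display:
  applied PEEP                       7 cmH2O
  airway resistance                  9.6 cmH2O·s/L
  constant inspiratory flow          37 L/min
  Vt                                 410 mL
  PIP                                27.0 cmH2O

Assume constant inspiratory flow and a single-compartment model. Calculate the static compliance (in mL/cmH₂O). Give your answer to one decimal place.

Flow: 37 L/min ÷ 60 = 0.6167 L/s.
Equation of motion (constant flow): PIP = Vt/C + R·V̇ + PEEP.
Vt/C = PIP − R·V̇ − PEEP = 27.0 − 9.6×0.6167 − 7 = 27.0 − 5.92 − 7 = 14.08 cmH2O.
C = Vt / 14.08 = 410 / 14.08 = 29.119 mL/cmH2O.

29.1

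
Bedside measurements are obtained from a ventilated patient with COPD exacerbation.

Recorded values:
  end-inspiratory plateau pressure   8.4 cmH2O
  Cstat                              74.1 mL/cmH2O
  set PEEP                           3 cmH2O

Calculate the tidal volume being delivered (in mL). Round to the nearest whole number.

Vt = Cstat × (Pplat − PEEP) = 74.1 × (8.4 − 3) = 74.1 × 5.4 = 400.14 mL.

400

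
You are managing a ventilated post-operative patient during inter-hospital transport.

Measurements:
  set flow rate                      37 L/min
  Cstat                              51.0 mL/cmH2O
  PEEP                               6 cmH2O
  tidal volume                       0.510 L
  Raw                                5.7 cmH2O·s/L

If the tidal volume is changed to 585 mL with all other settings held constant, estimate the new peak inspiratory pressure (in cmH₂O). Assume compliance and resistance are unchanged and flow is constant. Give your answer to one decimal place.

21.0

Flow: 37 L/min ÷ 60 = 0.6167 L/s.
PIP = Vt/C + R·V̇ + PEEP (constant-flow equation of motion).
Only the elastic term changes: ΔPIP = ΔVt / C = (585 − 510) / 51.0 = 1.471 cmH2O.
Original PIP = 510/51.0 + 5.7×0.6167 + 6 = 19.515 cmH2O; new PIP = 19.515 + (1.471) = 20.986 cmH2O.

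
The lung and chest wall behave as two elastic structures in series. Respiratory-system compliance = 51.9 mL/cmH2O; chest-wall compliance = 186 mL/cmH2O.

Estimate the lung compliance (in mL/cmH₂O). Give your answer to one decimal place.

1/CL = 1/Crs − 1/Ccw.
1/CL = 1/51.9 − 1/186 = 0.01389.
CL = 71.994 mL/cmH2O.

72.0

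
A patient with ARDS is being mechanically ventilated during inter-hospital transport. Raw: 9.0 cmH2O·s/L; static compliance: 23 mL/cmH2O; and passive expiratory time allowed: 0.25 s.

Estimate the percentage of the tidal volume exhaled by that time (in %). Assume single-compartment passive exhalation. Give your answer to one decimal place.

70.1

τ = R × C = 9.0 × 23 mL/cmH2O = 9.0 × 0.023 L/cmH2O = 0.207 s.
Passive exhalation: V(t)/V₀ = e^(−t/τ) = e^(−0.25/0.207) = 0.2989.
Fraction exhaled = 1 − 0.2989 = 0.7011 → 70.11%.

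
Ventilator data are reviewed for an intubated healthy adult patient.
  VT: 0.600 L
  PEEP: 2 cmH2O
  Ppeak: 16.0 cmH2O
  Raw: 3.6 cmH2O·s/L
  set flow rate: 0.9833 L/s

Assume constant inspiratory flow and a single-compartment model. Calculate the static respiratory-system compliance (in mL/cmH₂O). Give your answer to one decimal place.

57.4

Equation of motion (constant flow): PIP = Vt/C + R·V̇ + PEEP.
Vt/C = PIP − R·V̇ − PEEP = 16.0 − 3.6×0.9833 − 2 = 16.0 − 3.54 − 2 = 10.46 cmH2O.
C = Vt / 10.46 = 600 / 10.46 = 57.361 mL/cmH2O.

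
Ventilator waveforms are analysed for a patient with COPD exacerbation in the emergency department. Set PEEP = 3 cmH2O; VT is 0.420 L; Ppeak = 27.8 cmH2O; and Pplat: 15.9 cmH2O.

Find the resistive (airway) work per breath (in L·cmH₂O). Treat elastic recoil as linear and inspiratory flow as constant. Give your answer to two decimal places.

5.00

With constant inspiratory flow the resistive pressure is constant at PIP − Pplat = 27.8 − 15.9 = 11.9 cmH2O, so resistive work = 11.9 × 0.420 = 4.998 L·cmH2O.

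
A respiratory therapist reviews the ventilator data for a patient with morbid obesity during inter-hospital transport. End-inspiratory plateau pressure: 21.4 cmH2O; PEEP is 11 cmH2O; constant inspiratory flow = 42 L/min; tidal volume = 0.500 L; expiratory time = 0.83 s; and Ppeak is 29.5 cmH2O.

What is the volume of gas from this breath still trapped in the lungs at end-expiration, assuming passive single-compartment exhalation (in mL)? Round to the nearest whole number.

112

Flow: 42 L/min ÷ 60 = 0.7 L/s.
R = (PIP − Pplat)/V̇ = (29.5 − 21.4) / 0.7 = 8.1/0.7 = 11.571 cmH2O·s/L.
C = Vt/(Pplat − PEEP) = 500.0 / (21.4 − 11) = 500.0/10.4 = 48.077 mL/cmH2O.
τ = R × C = 11.571 × 0.04808 L/cmH2O = 0.5563 s.
Fraction remaining = e^(−Te/τ) = e^(−0.83/0.5563) = 0.2249.
Trapped volume = 500.0 × 0.2249 = 112.45 mL.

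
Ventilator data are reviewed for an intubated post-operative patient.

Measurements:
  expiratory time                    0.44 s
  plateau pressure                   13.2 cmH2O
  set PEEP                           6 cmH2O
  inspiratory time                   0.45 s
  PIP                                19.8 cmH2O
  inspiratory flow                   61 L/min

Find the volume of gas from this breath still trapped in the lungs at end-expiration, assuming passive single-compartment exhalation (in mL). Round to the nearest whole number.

Flow: 61 L/min ÷ 60 = 1.0167 L/s.
Vt = flow × Ti = 1.0167 L/s × 0.45 s × 1000 mL/L = 457.52 mL.
R = (PIP − Pplat)/V̇ = (19.8 − 13.2) / 1.0167 = 6.6/1.0167 = 6.492 cmH2O·s/L.
C = Vt/(Pplat − PEEP) = 457.52 / (13.2 − 6) = 457.52/7.2 = 63.544 mL/cmH2O.
τ = R × C = 6.492 × 0.06354 L/cmH2O = 0.4125 s.
Fraction remaining = e^(−Te/τ) = e^(−0.44/0.4125) = 0.3442.
Trapped volume = 457.52 × 0.3442 = 157.48 mL.

157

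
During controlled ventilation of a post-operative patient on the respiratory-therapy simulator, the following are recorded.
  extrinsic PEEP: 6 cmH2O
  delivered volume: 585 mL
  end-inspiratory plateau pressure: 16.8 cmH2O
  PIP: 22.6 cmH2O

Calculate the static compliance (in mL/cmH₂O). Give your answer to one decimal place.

Cstat = Vt / (Pplat − PEEP) = 585 / (16.8 − 6) = 585 / 10.8 = 54.167 mL/cmH2O.

54.2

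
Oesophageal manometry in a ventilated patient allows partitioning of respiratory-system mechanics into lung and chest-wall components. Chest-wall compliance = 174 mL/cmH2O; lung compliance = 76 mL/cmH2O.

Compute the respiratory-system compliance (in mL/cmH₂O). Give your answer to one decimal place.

Lung and chest wall are elastances in series: 1/Crs = 1/CL + 1/Ccw.
1/Crs = 1/76 + 1/174 = 0.01891.
Crs = 52.882 mL/cmH2O.

52.9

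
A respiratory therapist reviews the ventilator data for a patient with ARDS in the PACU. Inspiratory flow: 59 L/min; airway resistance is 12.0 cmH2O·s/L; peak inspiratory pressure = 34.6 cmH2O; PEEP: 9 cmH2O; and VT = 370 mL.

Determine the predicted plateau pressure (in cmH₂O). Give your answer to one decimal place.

22.8

Flow: 59 L/min ÷ 60 = 0.9833 L/s.
Pplat = PIP − Raw × flow = 34.6 − 12.0 × 0.9833 = 34.6 − 11.8 = 22.8 cmH2O.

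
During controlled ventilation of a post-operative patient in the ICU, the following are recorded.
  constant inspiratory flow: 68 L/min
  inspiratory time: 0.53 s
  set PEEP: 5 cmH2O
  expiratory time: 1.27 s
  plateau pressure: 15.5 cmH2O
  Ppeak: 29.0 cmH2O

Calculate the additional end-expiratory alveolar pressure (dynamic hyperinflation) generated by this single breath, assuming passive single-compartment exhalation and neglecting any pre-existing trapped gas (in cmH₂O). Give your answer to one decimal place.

1.6

Flow: 68 L/min ÷ 60 = 1.1333 L/s.
Vt = flow × Ti = 1.1333 L/s × 0.53 s × 1000 mL/L = 600.65 mL.
R = (PIP − Pplat)/V̇ = (29.0 − 15.5) / 1.1333 = 13.5/1.1333 = 11.912 cmH2O·s/L.
C = Vt/(Pplat − PEEP) = 600.65 / (15.5 − 5) = 600.65/10.5 = 57.205 mL/cmH2O.
τ = R × C = 11.912 × 0.05721 L/cmH2O = 0.6815 s.
Fraction remaining = e^(−Te/τ) = e^(−1.27/0.6815) = 0.1551; trapped volume = 600.65 × 0.1551 = 93.161 mL.
Additional alveolar pressure from trapping ≈ V_trapped / C = 93.161 / 57.205 = 1.629 cmH2O.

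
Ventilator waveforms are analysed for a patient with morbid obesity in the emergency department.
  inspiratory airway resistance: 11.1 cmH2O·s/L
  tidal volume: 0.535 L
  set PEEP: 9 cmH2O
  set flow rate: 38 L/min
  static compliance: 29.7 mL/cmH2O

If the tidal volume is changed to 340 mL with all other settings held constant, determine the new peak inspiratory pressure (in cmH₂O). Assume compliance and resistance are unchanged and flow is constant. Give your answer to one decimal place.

Flow: 38 L/min ÷ 60 = 0.6333 L/s.
PIP = Vt/C + R·V̇ + PEEP (constant-flow equation of motion).
Only the elastic term changes: ΔPIP = ΔVt / C = (340 − 535) / 29.7 = -6.566 cmH2O.
Original PIP = 535/29.7 + 11.1×0.6333 + 9 = 34.043 cmH2O; new PIP = 34.043 + (-6.566) = 27.477 cmH2O.

27.5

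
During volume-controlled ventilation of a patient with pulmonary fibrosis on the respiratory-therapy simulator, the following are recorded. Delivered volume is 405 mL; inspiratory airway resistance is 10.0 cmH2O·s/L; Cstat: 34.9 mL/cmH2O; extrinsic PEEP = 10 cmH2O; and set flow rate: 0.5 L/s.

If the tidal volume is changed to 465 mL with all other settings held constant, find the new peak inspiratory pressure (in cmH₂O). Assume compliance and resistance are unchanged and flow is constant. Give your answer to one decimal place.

28.3

PIP = Vt/C + R·V̇ + PEEP (constant-flow equation of motion).
Only the elastic term changes: ΔPIP = ΔVt / C = (465 − 405) / 34.9 = 1.719 cmH2O.
Original PIP = 405/34.9 + 10.0×0.5 + 10 = 26.605 cmH2O; new PIP = 26.605 + (1.719) = 28.324 cmH2O.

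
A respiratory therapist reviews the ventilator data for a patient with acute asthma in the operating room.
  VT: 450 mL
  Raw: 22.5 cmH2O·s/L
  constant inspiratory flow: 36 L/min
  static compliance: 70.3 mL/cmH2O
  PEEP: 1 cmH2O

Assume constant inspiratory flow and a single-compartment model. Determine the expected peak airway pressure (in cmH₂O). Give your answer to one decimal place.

20.9

Flow: 36 L/min ÷ 60 = 0.6 L/s.
Equation of motion (constant flow): PIP = Vt/C + R·V̇ + PEEP.
PIP = 450/70.3 + 22.5×0.6 + 1 = 6.401 + 13.5 + 1 = 20.901 cmH2O.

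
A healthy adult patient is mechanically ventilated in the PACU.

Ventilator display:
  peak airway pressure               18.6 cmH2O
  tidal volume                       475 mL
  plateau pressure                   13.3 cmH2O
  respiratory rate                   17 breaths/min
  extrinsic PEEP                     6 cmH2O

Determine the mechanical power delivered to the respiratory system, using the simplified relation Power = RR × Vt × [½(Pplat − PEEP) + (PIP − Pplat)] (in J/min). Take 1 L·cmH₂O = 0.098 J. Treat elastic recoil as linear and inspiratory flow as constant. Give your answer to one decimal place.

Per-breath work = Vt × [½(Pplat−PEEP) + (PIP−Pplat)] = 0.475 × [0.5×7.3 + 5.3] = 0.475 × 8.95 = 4.251 L·cmH2O.
Power = 17 × 4.251 = 72.267 L·cmH2O/min.
× 0.098 J/(L·cmH2O) → 7.082 J/min.

7.1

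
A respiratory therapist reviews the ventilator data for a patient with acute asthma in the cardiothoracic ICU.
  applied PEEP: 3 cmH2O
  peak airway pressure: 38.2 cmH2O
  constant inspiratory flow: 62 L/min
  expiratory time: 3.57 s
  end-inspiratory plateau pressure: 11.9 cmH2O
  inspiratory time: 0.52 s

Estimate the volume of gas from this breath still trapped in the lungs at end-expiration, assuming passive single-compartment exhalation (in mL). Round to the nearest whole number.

53

Flow: 62 L/min ÷ 60 = 1.0333 L/s.
Vt = flow × Ti = 1.0333 L/s × 0.52 s × 1000 mL/L = 537.32 mL.
R = (PIP − Pplat)/V̇ = (38.2 − 11.9) / 1.0333 = 26.3/1.0333 = 25.452 cmH2O·s/L.
C = Vt/(Pplat − PEEP) = 537.32 / (11.9 − 3) = 537.32/8.9 = 60.373 mL/cmH2O.
τ = R × C = 25.452 × 0.06037 L/cmH2O = 1.537 s.
Fraction remaining = e^(−Te/τ) = e^(−3.57/1.537) = 0.09801.
Trapped volume = 537.32 × 0.09801 = 52.663 mL.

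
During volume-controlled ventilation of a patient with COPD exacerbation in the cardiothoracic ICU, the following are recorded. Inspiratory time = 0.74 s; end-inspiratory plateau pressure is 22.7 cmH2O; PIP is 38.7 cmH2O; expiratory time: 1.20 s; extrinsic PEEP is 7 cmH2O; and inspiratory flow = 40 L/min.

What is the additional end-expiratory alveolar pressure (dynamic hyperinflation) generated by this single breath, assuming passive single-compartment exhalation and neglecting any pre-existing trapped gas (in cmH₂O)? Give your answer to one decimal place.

Flow: 40 L/min ÷ 60 = 0.6667 L/s.
Vt = flow × Ti = 0.6667 L/s × 0.74 s × 1000 mL/L = 493.36 mL.
R = (PIP − Pplat)/V̇ = (38.7 − 22.7) / 0.6667 = 16.0/0.6667 = 23.999 cmH2O·s/L.
C = Vt/(Pplat − PEEP) = 493.36 / (22.7 − 7) = 493.36/15.7 = 31.424 mL/cmH2O.
τ = R × C = 23.999 × 0.03142 L/cmH2O = 0.754 s.
Fraction remaining = e^(−Te/τ) = e^(−1.20/0.754) = 0.2036; trapped volume = 493.36 × 0.2036 = 100.45 mL.
Additional alveolar pressure from trapping ≈ V_trapped / C = 100.45 / 31.424 = 3.197 cmH2O.

3.2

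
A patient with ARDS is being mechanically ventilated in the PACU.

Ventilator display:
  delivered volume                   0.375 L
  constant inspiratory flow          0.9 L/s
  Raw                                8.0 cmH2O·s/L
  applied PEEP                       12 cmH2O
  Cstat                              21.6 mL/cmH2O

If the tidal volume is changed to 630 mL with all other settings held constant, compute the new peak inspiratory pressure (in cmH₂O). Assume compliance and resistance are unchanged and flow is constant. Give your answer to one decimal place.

PIP = Vt/C + R·V̇ + PEEP (constant-flow equation of motion).
Only the elastic term changes: ΔPIP = ΔVt / C = (630 − 375) / 21.6 = 11.806 cmH2O.
Original PIP = 375/21.6 + 8.0×0.9 + 12 = 36.561 cmH2O; new PIP = 36.561 + (11.806) = 48.367 cmH2O.

48.4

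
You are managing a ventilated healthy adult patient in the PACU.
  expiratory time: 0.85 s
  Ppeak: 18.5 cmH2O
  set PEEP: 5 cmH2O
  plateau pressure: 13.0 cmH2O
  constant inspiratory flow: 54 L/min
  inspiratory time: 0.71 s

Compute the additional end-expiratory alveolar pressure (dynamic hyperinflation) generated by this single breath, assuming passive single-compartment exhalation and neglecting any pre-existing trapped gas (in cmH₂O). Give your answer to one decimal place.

Flow: 54 L/min ÷ 60 = 0.9 L/s.
Vt = flow × Ti = 0.9 L/s × 0.71 s × 1000 mL/L = 639.0 mL.
R = (PIP − Pplat)/V̇ = (18.5 − 13.0) / 0.9 = 5.5/0.9 = 6.111 cmH2O·s/L.
C = Vt/(Pplat − PEEP) = 639.0 / (13.0 − 5) = 639.0/8.0 = 79.875 mL/cmH2O.
τ = R × C = 6.111 × 0.07988 L/cmH2O = 0.4881 s.
Fraction remaining = e^(−Te/τ) = e^(−0.85/0.4881) = 0.1753; trapped volume = 639.0 × 0.1753 = 112.02 mL.
Additional alveolar pressure from trapping ≈ V_trapped / C = 112.02 / 79.875 = 1.402 cmH2O.

1.4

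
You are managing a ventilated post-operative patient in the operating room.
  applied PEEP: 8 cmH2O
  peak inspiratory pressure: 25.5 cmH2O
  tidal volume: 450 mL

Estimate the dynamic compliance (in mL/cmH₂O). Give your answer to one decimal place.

25.7

Dynamic compliance = Vt / (PIP − PEEP) = 450 / (25.5 − 8) = 450 / 17.5 = 25.714 mL/cmH2O.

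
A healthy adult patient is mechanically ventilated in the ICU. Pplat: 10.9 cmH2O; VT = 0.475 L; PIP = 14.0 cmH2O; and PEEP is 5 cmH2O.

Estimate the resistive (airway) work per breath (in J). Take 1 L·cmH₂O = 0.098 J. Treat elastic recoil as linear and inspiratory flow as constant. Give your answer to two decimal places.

With constant inspiratory flow the resistive pressure is constant at PIP − Pplat = 14.0 − 10.9 = 3.1 cmH2O, so resistive work = 3.1 × 0.475 = 1.473 L·cmH2O.
× 0.098 J/(L·cmH2O) → 0.1444 J.

0.14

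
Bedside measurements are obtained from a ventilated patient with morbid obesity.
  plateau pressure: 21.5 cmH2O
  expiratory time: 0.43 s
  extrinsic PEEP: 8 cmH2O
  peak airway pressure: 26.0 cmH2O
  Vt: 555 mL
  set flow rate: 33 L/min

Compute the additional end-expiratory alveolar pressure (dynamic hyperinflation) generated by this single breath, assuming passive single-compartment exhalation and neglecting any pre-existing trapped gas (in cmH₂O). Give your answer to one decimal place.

3.8

Flow: 33 L/min ÷ 60 = 0.55 L/s.
R = (PIP − Pplat)/V̇ = (26.0 − 21.5) / 0.55 = 4.5/0.55 = 8.182 cmH2O·s/L.
C = Vt/(Pplat − PEEP) = 555.0 / (21.5 − 8) = 555.0/13.5 = 41.111 mL/cmH2O.
τ = R × C = 8.182 × 0.04111 L/cmH2O = 0.3364 s.
Fraction remaining = e^(−Te/τ) = e^(−0.43/0.3364) = 0.2785; trapped volume = 555.0 × 0.2785 = 154.57 mL.
Additional alveolar pressure from trapping ≈ V_trapped / C = 154.57 / 41.111 = 3.76 cmH2O.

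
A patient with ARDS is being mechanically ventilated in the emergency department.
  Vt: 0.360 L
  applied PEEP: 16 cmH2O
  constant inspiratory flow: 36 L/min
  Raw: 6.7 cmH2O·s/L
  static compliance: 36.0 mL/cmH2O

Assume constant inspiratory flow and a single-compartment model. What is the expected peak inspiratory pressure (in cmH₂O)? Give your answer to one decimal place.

30.0

Flow: 36 L/min ÷ 60 = 0.6 L/s.
Equation of motion (constant flow): PIP = Vt/C + R·V̇ + PEEP.
PIP = 360/36.0 + 6.7×0.6 + 16 = 10.0 + 4.02 + 16 = 30.02 cmH2O.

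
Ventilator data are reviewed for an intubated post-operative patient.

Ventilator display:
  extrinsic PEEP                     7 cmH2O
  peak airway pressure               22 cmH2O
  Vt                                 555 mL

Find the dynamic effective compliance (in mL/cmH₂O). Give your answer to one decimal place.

Dynamic compliance = Vt / (PIP − PEEP) = 555 / (22 − 7) = 555 / 15.0 = 37.0 mL/cmH2O.

37.0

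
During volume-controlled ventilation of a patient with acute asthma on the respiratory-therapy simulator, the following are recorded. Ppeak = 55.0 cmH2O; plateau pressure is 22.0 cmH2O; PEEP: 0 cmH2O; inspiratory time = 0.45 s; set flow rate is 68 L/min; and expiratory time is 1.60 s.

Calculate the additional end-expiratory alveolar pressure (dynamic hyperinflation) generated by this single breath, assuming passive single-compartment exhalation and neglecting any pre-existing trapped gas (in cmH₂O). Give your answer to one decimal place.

Flow: 68 L/min ÷ 60 = 1.1333 L/s.
Vt = flow × Ti = 1.1333 L/s × 0.45 s × 1000 mL/L = 509.99 mL.
R = (PIP − Pplat)/V̇ = (55.0 − 22.0) / 1.1333 = 33.0/1.1333 = 29.119 cmH2O·s/L.
C = Vt/(Pplat − PEEP) = 509.99 / (22.0 − 0) = 509.99/22.0 = 23.181 mL/cmH2O.
τ = R × C = 29.119 × 0.02318 L/cmH2O = 0.675 s.
Fraction remaining = e^(−Te/τ) = e^(−1.60/0.675) = 0.09345; trapped volume = 509.99 × 0.09345 = 47.659 mL.
Additional alveolar pressure from trapping ≈ V_trapped / C = 47.659 / 23.181 = 2.056 cmH2O.

2.1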